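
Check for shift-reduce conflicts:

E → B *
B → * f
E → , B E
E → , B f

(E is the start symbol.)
A shift-reduce conflict occurs when an LR(0) state has both:
  - a complete (reduce) item [A → α .] (dot at the end), and
  - a shift item [B → β . c γ] (dot before a terminal).

Augment with E' → E and build the canonical LR(0) collection (I0 = CLOSURE({[E' → . E]}), then GOTO on every symbol after a dot until no new states appear). It has 10 states:
  I0: { [B → . * f], [E → . , B E], [E → . , B f], [E → . B *], [E' → . E] }  — shift
  I1: { [B → * . f] }  — shift
  I2: { [B → . * f], [E → , . B E], [E → , . B f] }  — shift
  I3: { [E → B . *] }  — shift
  I4: { [E' → E .] }  — accept
  I5: { [E → B * .] }  — reduce
  I6: { [B → . * f], [E → , B . E], [E → , B . f], [E → . , B E], [E → . , B f], [E → . B *] }  — shift
  I7: { [E → , B E .] }  — reduce
  I8: { [E → , B f .] }  — reduce
  I9: { [B → * f .] }  — reduce

No state contains both a complete item and a shift item.

Answer: No shift-reduce conflicts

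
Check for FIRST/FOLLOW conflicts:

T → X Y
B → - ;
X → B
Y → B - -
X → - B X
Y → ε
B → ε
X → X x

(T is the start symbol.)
Yes. B → '-' ';' with FOLLOW(B) on { '-' }; X → '-' B X with FOLLOW(X) on { '-' }; X → X x with FOLLOW(X) on { '-', 'x' }

A FIRST/FOLLOW conflict occurs when a non-terminal N has a nullable alternative N → β (β ⇒* ε) and another alternative N → α with FIRST(α) ∩ FOLLOW(N) ≠ ∅: on such a lookahead the parser cannot decide between expanding α and letting N vanish via β.

Nullable non-terminals: B, T, X, Y.
FIRST sets used below: FIRST(B) = { '-', ε }, FIRST(X) = { '-', 'x', ε }

B: nullable alternative(s) B → ε; FOLLOW(B) = { $, '-', 'x' }
  B → - ;: FIRST \ {ε} = { '-' } — overlaps FOLLOW(B) on { '-' }: CONFLICT
  B → ε: FIRST \ {ε} = { } — this is the only nullable alternative, skip
T has a nullable alternative but only one production, so nothing to check.

X: nullable alternative(s) X → B; FOLLOW(X) = { $, '-', 'x' }
  X → B: FIRST \ {ε} = { '-' } — this is the only nullable alternative, skip
  X → - B X: FIRST \ {ε} = { '-' } — overlaps FOLLOW(X) on { '-' }: CONFLICT
  X → X x: FIRST \ {ε} = { '-', 'x' } — overlaps FOLLOW(X) on { '-', 'x' }: CONFLICT

Y: nullable alternative(s) Y → ε; FOLLOW(Y) = { $ }
  Y → B - -: FIRST \ {ε} = { '-' } — disjoint from FOLLOW(Y)
  Y → ε: FIRST \ {ε} = { } — this is the only nullable alternative, skip

So the grammar has 3 FIRST/FOLLOW conflicts (marked CONFLICT above).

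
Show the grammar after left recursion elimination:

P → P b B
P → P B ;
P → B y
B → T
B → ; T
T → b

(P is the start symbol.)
P → B y P'
P' → b B P'
P' → B ; P'
P' → ε
B → T
B → ; T
T → b

P is directly left-recursive. The standard transformation for
  A → A α₁ | ... | A α_m | β₁ | ... | β_n
is
  A  → β₁ A' | ... | β_n A'
  A' → α₁ A' | ... | α_m A' | ε

P → B y becomes P → B y P'
P → P b B becomes P' → b B P'
P → P B ; becomes P' → B ; P'
Add P' → ε

Productions for other non-terminals are unchanged:
  B → T
  B → ; T
  T → b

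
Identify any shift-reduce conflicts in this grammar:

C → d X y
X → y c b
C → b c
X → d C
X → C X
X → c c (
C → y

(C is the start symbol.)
Yes — I9: [C → y .] vs [X → y . c b]; I12: [X → d C .] vs [C → . b c]

Augment with C' → C and build the canonical LR(0) collection (I0 = CLOSURE({[C' → . C]}), then GOTO on every symbol after a dot until no new states appear). It has 18 states:
  I0: { [C → . b c], [C → . d X y], [C → . y], [C' → . C] }  — shift
  I1: { [C' → C .] }  — accept
  I2: { [C → b . c] }  — shift
  I3: { [C → . b c], [C → . d X y], [C → . y], [C → d . X y], [X → . C X], [X → . c c (], [X → . d C], [X → . y c b] }  — shift
  I4: { [C → y .] }  — reduce
  I5: { [C → . b c], [C → . d X y], [C → . y], [X → . C X], [X → . c c (], [X → . d C], [X → . y c b], [X → C . X] }  — shift
  I6: { [C → d X . y] }  — shift
  I7: { [X → c . c (] }  — shift
  I8: { [C → . b c], [C → . d X y], [C → . y], [C → d . X y], [X → . C X], [X → . c c (], [X → . d C], [X → . y c b], [X → d . C] }  — shift
  I9: { [C → y .], [X → y . c b] }  — shift, reduce
  I10: { [X → y c . b] }  — shift
  I11: { [X → y c b .] }  — reduce
  I12: { [C → . b c], [C → . d X y], [C → . y], [X → . C X], [X → . c c (], [X → . d C], [X → . y c b], [X → C . X], [X → d C .] }  — shift, reduce
  I13: { [X → C X .] }  — reduce
  I14: { [X → c c . (] }  — shift
  I15: { [X → c c ( .] }  — reduce
  I16: { [C → d X y .] }  — reduce
  I17: { [C → b c .] }  — reduce

I9 contains reduce item [C → y .] and shift item [X → y . c b] — shift-reduce conflict.
I12 contains reduce item [X → d C .] and shift items [C → . b c], [C → . d X y], [C → . y], [X → . c c (], [X → . d C], [X → . y c b] — shift-reduce conflict.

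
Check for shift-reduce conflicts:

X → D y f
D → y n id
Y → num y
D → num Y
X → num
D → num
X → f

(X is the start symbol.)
A shift-reduce conflict occurs when an LR(0) state has both:
  - a complete (reduce) item [A → α .] (dot at the end), and
  - a shift item [B → β . c γ] (dot before a terminal).

Augment with X' → X and build the canonical LR(0) collection (I0 = CLOSURE({[X' → . X]}), then GOTO on every symbol after a dot until no new states appear). It has 13 states:
  I0: { [D → . num Y], [D → . num], [D → . y n id], [X → . D y f], [X → . f], [X → . num], [X' → . X] }  — shift
  I1: { [X → D . y f] }  — shift
  I2: { [X' → X .] }  — accept
  I3: { [X → f .] }  — reduce
  I4: { [D → num . Y], [D → num .], [X → num .], [Y → . num y] }  — shift, 2 reduces
  I5: { [D → y . n id] }  — shift
  I6: { [D → y n . id] }  — shift
  I7: { [D → y n id .] }  — reduce
  I8: { [D → num Y .] }  — reduce
  I9: { [Y → num . y] }  — shift
  I10: { [Y → num y .] }  — reduce
  I11: { [X → D y . f] }  — shift
  I12: { [X → D y f .] }  — reduce

I4 contains reduce items [D → num .], [X → num .] and shift item [Y → . num y] — shift-reduce conflict.

Answer: Yes — I4: [D → num .] vs [Y → . num y]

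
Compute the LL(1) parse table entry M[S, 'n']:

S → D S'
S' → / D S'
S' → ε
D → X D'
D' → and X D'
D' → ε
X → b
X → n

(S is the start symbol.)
S → D S'

To find M[S, 'n'], we find productions for S where 'n' is in the predict set (PREDICT(N → α) = (FIRST(α) \ {ε}) ∪ (FOLLOW(N) if α ⇒* ε)).

Relevant sets:
  FIRST(D) = { 'b', 'n' }

S → D S': PREDICT = { 'b', 'n' }
  'n' is in predict set, so this production goes in M[S, 'n']

M[S, 'n'] = S → D S'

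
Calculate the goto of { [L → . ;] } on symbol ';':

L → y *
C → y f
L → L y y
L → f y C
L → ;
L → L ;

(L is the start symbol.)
{ [L → ; .] }

GOTO(I, ';') = CLOSURE({ [A → αX.β] : [A → α.Xβ] ∈ I, X = ';' })

Items with dot before ';', with the dot advanced:
  [L → . ;] → [L → ; .]
Closure adds nothing (no advanced item has the dot before a non-terminal).

GOTO = { [L → ; .] }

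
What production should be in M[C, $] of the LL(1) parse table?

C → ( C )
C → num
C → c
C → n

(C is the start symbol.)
To find M[C, $], we find productions for C where $ is in the predict set (PREDICT(N → α) = (FIRST(α) \ {ε}) ∪ (FOLLOW(N) if α ⇒* ε)).

C → ( C ): PREDICT = { '(' }
C → num: PREDICT = { 'num' }
C → c: PREDICT = { 'c' }
C → n: PREDICT = { 'n' }

M[C, $] is empty (no production applies)

Answer: Empty (error entry)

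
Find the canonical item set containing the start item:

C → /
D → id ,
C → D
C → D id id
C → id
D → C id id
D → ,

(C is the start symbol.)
{ [C → . /], [C → . D id id], [C → . D], [C → . id], [C' → . C], [D → . ,], [D → . C id id], [D → . id ,] }

First, augment the grammar with C' → C
I₀ = CLOSURE({ [C' → . C] }):
  [C' → . C] has the dot before C: add [C → . /], [C → . D], [C → . D id id], [C → . id]
  [C → . D] has the dot before D: add [D → . id ,], [D → . C id id], [D → . ,]
No further items can be added.

I₀ = { [C → . /], [C → . D id id], [C → . D], [C → . id], [C' → . C], [D → . ,], [D → . C id id], [D → . id ,] }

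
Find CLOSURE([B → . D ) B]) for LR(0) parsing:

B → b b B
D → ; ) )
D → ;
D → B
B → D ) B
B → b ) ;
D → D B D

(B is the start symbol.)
To compute CLOSURE, for each item [A → α.Bβ] where B is a non-terminal, add [B → .γ] for all productions B → γ; repeat for the newly added items until nothing changes.

Start with: [B → . D ) B]
  [B → . D ) B] has the dot before D: add [D → . ; ) )], [D → . ;], [D → . B], [D → . D B D]
  [D → . B] has the dot before B: add [B → . b b B], [B → . b ) ;]
No further items can be added.

CLOSURE = { [B → . D ) B], [B → . b ) ;], [B → . b b B], [D → . ; ) )], [D → . ;], [D → . B], [D → . D B D] }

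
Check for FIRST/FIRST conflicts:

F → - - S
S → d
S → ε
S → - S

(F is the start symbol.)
No FIRST/FIRST conflicts.

Productions for S:
  S → d: FIRST = { 'd' }
  S → ε: FIRST = { ε }
  S → - S: FIRST = { '-' }
F has only one production, so no FIRST/FIRST conflict is possible there.

All alternatives of each non-terminal have pairwise disjoint FIRST sets.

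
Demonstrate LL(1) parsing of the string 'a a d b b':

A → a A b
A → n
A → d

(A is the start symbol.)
Stack is shown with the top on the left.

Stack      Input        Action
------------------------------
A $        a a d b b $  output A → a A b
a A b $    a a d b b $  match 'a'
A b $      a d b b $    output A → a A b
a A b b $  a d b b $    match 'a'
A b b $    d b b $      output A → d
d b b $    d b b $      match 'd'
b b $      b b $        match 'b'
b $        b $          match 'b'
$          $            accept

The string is accepted.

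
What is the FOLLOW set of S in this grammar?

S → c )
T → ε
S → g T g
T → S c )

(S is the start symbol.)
To compute FOLLOW(S), find every occurrence of S on a right-hand side N → α S β: add FIRST(β) \ {ε}, and if β is empty or nullable also add FOLLOW(N). Iterate to a fixed point.

S is the start symbol, so $ ∈ FOLLOW(S).
In T → S c ): S is followed by c ')', add FIRST(c ')') \ {ε} = { 'c' }

Taking the union: FOLLOW(S) = { $, 'c' }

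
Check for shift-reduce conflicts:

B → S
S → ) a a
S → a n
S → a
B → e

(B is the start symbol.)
A shift-reduce conflict occurs when an LR(0) state has both:
  - a complete (reduce) item [A → α .] (dot at the end), and
  - a shift item [B → β . c γ] (dot before a terminal).

Augment with B' → B and build the canonical LR(0) collection (I0 = CLOSURE({[B' → . B]}), then GOTO on every symbol after a dot until no new states appear). It has 9 states:
  I0: { [B → . S], [B → . e], [B' → . B], [S → . ) a a], [S → . a n], [S → . a] }  — shift
  I1: { [S → ) . a a] }  — shift
  I2: { [B' → B .] }  — accept
  I3: { [B → S .] }  — reduce
  I4: { [S → a . n], [S → a .] }  — shift, reduce
  I5: { [B → e .] }  — reduce
  I6: { [S → a n .] }  — reduce
  I7: { [S → ) a . a] }  — shift
  I8: { [S → ) a a .] }  — reduce

I4 contains reduce item [S → a .] and shift item [S → a . n] — shift-reduce conflict.

Answer: Yes — I4: [S → a .] vs [S → a . n]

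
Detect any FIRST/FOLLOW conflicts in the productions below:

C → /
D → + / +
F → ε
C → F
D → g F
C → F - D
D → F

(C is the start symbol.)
No FIRST/FOLLOW conflicts.

A FIRST/FOLLOW conflict occurs when a non-terminal N has a nullable alternative N → β (β ⇒* ε) and another alternative N → α with FIRST(α) ∩ FOLLOW(N) ≠ ∅: on such a lookahead the parser cannot decide between expanding α and letting N vanish via β.

Nullable non-terminals: C, D, F.
FIRST sets used below: FIRST(F) = { ε }

C: nullable alternative(s) C → F; FOLLOW(C) = { $ }
  C → /: FIRST \ {ε} = { '/' } — disjoint from FOLLOW(C)
  C → F: FIRST \ {ε} = { } — this is the only nullable alternative, skip
  C → F - D: FIRST \ {ε} = { '-' } — disjoint from FOLLOW(C)

D: nullable alternative(s) D → F; FOLLOW(D) = { $ }
  D → + / +: FIRST \ {ε} = { '+' } — disjoint from FOLLOW(D)
  D → g F: FIRST \ {ε} = { 'g' } — disjoint from FOLLOW(D)
  D → F: FIRST \ {ε} = { } — this is the only nullable alternative, skip
F has a nullable alternative but only one production, so nothing to check.

No FIRST/FOLLOW conflicts found.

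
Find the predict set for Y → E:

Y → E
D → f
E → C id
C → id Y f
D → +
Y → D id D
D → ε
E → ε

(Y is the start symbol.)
PREDICT(Y → E) = (FIRST(RHS) \ {ε}) ∪ (FOLLOW(Y) if ε ∈ FIRST(RHS), i.e. RHS ⇒* ε)
FIRST(E) = { 'id', ε }
FIRST(E) = { 'id', ε }
ε ∈ FIRST(E) (the right-hand side is nullable), so add FOLLOW(Y) = { $, 'f' }
PREDICT(Y → E) = { $, 'f', 'id' }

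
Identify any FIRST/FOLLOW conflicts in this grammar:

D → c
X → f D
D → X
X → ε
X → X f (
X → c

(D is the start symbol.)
Yes. X → f D with FOLLOW(X) on { 'f' }; X → X f '(' with FOLLOW(X) on { 'f' }

A FIRST/FOLLOW conflict occurs when a non-terminal N has a nullable alternative N → β (β ⇒* ε) and another alternative N → α with FIRST(α) ∩ FOLLOW(N) ≠ ∅: on such a lookahead the parser cannot decide between expanding α and letting N vanish via β.

Nullable non-terminals: D, X.
FIRST sets used below: FIRST(X) = { 'c', 'f', ε }

D: nullable alternative(s) D → X; FOLLOW(D) = { $, 'f' }
  D → c: FIRST \ {ε} = { 'c' } — disjoint from FOLLOW(D)
  D → X: FIRST \ {ε} = { 'c', 'f' } — this is the only nullable alternative, skip

X: nullable alternative(s) X → ε; FOLLOW(X) = { $, 'f' }
  X → f D: FIRST \ {ε} = { 'f' } — overlaps FOLLOW(X) on { 'f' }: CONFLICT
  X → ε: FIRST \ {ε} = { } — this is the only nullable alternative, skip
  X → X f (: FIRST \ {ε} = { 'c', 'f' } — overlaps FOLLOW(X) on { 'f' }: CONFLICT
  X → c: FIRST \ {ε} = { 'c' } — disjoint from FOLLOW(X)

So the grammar has 2 FIRST/FOLLOW conflicts (marked CONFLICT above).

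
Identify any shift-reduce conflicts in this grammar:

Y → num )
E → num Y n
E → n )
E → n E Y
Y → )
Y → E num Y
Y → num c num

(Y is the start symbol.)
No shift-reduce conflicts

A shift-reduce conflict occurs when an LR(0) state has both:
  - a complete (reduce) item [A → α .] (dot at the end), and
  - a shift item [B → β . c γ] (dot before a terminal).

Augment with Y' → Y and build the canonical LR(0) collection (I0 = CLOSURE({[Y' → . Y]}), then GOTO on every symbol after a dot until no new states appear). It has 17 states:
  I0: { [E → . n )], [E → . n E Y], [E → . num Y n], [Y → . )], [Y → . E num Y], [Y → . num )], [Y → . num c num], [Y' → . Y] }  — shift
  I1: { [Y → ) .] }  — reduce
  I2: { [Y → E . num Y] }  — shift
  I3: { [Y' → Y .] }  — accept
  I4: { [E → . n )], [E → . n E Y], [E → . num Y n], [E → n . )], [E → n . E Y] }  — shift
  I5: { [E → . n )], [E → . n E Y], [E → . num Y n], [E → num . Y n], [Y → . )], [Y → . E num Y], [Y → . num )], [Y → . num c num], [Y → num . )], [Y → num . c num] }  — shift
  I6: { [Y → ) .], [Y → num ) .] }  — 2 reduces
  I7: { [E → num Y . n] }  — shift
  I8: { [Y → num c . num] }  — shift
  I9: { [Y → num c num .] }  — reduce
  I10: { [E → num Y n .] }  — reduce
  I11: { [E → n ) .] }  — reduce
  I12: { [E → . n )], [E → . n E Y], [E → . num Y n], [E → n E . Y], [Y → . )], [Y → . E num Y], [Y → . num )], [Y → . num c num] }  — shift
  I13: { [E → . n )], [E → . n E Y], [E → . num Y n], [E → num . Y n], [Y → . )], [Y → . E num Y], [Y → . num )], [Y → . num c num] }  — shift
  I14: { [E → n E Y .] }  — reduce
  I15: { [E → . n )], [E → . n E Y], [E → . num Y n], [Y → . )], [Y → . E num Y], [Y → . num )], [Y → . num c num], [Y → E num . Y] }  — shift
  I16: { [Y → E num Y .] }  — reduce

No state contains both a complete item and a shift item.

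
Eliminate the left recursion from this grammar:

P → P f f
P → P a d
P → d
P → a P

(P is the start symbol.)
P is directly left-recursive. The standard transformation for
  A → A α₁ | ... | A α_m | β₁ | ... | β_n
is
  A  → β₁ A' | ... | β_n A'
  A' → α₁ A' | ... | α_m A' | ε

P → d becomes P → d P'
P → a P becomes P → a P P'
P → P f f becomes P' → f f P'
P → P a d becomes P' → a d P'
Add P' → ε

Resulting grammar:
P → d P'
P → a P P'
P' → f f P'
P' → a d P'
P' → ε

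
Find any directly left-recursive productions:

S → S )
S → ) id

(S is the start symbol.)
S → S ): LEFT RECURSIVE (starts with S)
S → ) id: starts with ')'

The grammar has direct left recursion on: S.

Answer: Yes, S is left-recursive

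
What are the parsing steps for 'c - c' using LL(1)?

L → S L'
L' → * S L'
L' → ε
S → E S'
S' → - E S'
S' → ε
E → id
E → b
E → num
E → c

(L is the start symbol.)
LL(1) parsing maintains a stack (initially the start symbol over $) and the input. At each step: if the stack top is a terminal, match it against the current input token; if it is a non-terminal N, replace it with the RHS of M[N, lookahead] (the unique production whose predict set contains the lookahead).

Stack is shown with the top on the left.

Stack        Input    Action
----------------------------
L $          c - c $  output L → S L'
S L' $       c - c $  output S → E S'
E S' L' $    c - c $  output E → c
c S' L' $    c - c $  match 'c'
S' L' $      - c $    output S' → - E S'
- E S' L' $  - c $    match '-'
E S' L' $    c $      output E → c
c S' L' $    c $      match 'c'
S' L' $      $        output S' → ε
L' $         $        output L' → ε
$            $        accept

The string is accepted.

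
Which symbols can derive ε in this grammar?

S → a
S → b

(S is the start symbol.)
There are no ε-productions, so no non-terminal can derive ε.
No non-terminals are nullable.

Answer: None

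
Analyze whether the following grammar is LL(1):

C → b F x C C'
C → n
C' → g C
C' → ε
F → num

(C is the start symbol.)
No. Predict set conflict for C': { 'g' }

Relevant sets:
  FOLLOW(C') = { $, 'g' }

For C:
  PREDICT(C → b F x C C') = { 'b' }
  PREDICT(C → n) = { 'n' }
For C':
  PREDICT(C' → g C) = { 'g' }
  PREDICT(C' → ε) = { $, 'g' }
F has a single production, so nothing to check there.

Conflict found: Predict set conflict for C': { 'g' }
The grammar is NOT LL(1).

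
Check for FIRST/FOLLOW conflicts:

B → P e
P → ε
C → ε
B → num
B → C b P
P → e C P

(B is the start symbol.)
Yes. P → e C P with FOLLOW(P) on { 'e' }

Nullable non-terminals: C, P.
C has a nullable alternative but only one production, so nothing to check.

P: nullable alternative(s) P → ε; FOLLOW(P) = { $, 'e' }
  P → ε: FIRST \ {ε} = { } — this is the only nullable alternative, skip
  P → e C P: FIRST \ {ε} = { 'e' } — overlaps FOLLOW(P) on { 'e' }: CONFLICT

B has no nullable alternative, so no FIRST/FOLLOW check is needed there.

So the grammar has 1 FIRST/FOLLOW conflict (marked CONFLICT above).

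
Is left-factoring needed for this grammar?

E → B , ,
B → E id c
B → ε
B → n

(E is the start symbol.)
No, left-factoring is not needed

Left-factoring is needed when two productions for the same non-terminal
share a common prefix on the right-hand side.

Productions for B:
  B → E id c
  B → ε
  B → n

No common prefixes found.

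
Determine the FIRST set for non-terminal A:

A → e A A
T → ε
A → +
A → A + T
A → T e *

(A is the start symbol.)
FIRST sets of the other non-terminals involved (by the same procedure, iterated to a fixed point):
  FIRST(T) = { ε }

From A → e A A:
  - e is a terminal: add 'e' and stop
From A → +:
  - '+' is a terminal: add '+' and stop
From A → A + T:
  - A is the symbol being defined: contributes nothing new
    A is not nullable, so stop
From A → T e *:
  - T is a non-terminal: add FIRST(T) \ {ε} = { }
    T is nullable, so continue to the next symbol
  - e is a terminal: add 'e' and stop

Collecting: FIRST(A) = { '+', 'e' }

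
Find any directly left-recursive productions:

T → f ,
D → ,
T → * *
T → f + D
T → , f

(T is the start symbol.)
No direct left recursion

T → f ,: starts with f
D → ,: starts with ','
T → * *: starts with '*'
T → f + D: starts with f
T → , f: starts with ','

No direct left recursion found.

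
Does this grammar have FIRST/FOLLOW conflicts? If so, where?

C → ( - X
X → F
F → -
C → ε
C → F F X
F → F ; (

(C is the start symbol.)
No FIRST/FOLLOW conflicts.

Nullable non-terminals: C.
FIRST sets used below: FIRST(F) = { '-' }

C: nullable alternative(s) C → ε; FOLLOW(C) = { $ }
  C → ( - X: FIRST \ {ε} = { '(' } — disjoint from FOLLOW(C)
  C → ε: FIRST \ {ε} = { } — this is the only nullable alternative, skip
  C → F F X: FIRST \ {ε} = { '-' } — disjoint from FOLLOW(C)

F, X have no nullable alternative, so no FIRST/FOLLOW check is needed there.

No FIRST/FOLLOW conflicts found.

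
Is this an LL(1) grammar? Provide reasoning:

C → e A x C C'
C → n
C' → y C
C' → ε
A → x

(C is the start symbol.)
No. Predict set conflict for C': { 'y' }

A grammar is LL(1) if for each non-terminal N with multiple productions, the predict sets of those productions are pairwise disjoint, where PREDICT(N → α) = (FIRST(α) \ {ε}) ∪ (FOLLOW(N) if α ⇒* ε).

Relevant sets:
  FOLLOW(C') = { $, 'y' }

For C:
  PREDICT(C → e A x C C') = { 'e' }
  PREDICT(C → n) = { 'n' }
For C':
  PREDICT(C' → y C) = { 'y' }
  PREDICT(C' → ε) = { $, 'y' }
A has a single production, so nothing to check there.

Conflict found: Predict set conflict for C': { 'y' }
The grammar is NOT LL(1).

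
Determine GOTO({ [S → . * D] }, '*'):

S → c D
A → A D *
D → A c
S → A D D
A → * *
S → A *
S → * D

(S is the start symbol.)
{ [A → . * *], [A → . A D *], [D → . A c], [S → * . D] }

GOTO(I, '*') = CLOSURE({ [A → αX.β] : [A → α.Xβ] ∈ I, X = '*' })

Items with dot before '*', with the dot advanced:
  [S → . * D] → [S → * . D]
Closure of the advanced items:
  [S → * . D] has the dot before D: add [D → . A c]
  [D → . A c] has the dot before A: add [A → . A D *], [A → . * *]

GOTO = { [A → . * *], [A → . A D *], [D → . A c], [S → * . D] }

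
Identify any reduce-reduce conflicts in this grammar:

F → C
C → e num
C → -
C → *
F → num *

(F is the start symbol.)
No reduce-reduce conflicts

A reduce-reduce conflict occurs when an LR(0) state has two complete items [A → α .] and [B → β .] — both call for a reduction, and with no lookahead the parser cannot choose between them.

Augment with F' → F and build the canonical LR(0) collection (I0 = CLOSURE({[F' → . F]}), then GOTO on every symbol after a dot until no new states appear). It has 9 states:
  I0: { [C → . *], [C → . -], [C → . e num], [F → . C], [F → . num *], [F' → . F] }  — shift
  I1: { [C → * .] }  — reduce
  I2: { [C → - .] }  — reduce
  I3: { [F → C .] }  — reduce
  I4: { [F' → F .] }  — accept
  I5: { [C → e . num] }  — shift
  I6: { [F → num . *] }  — shift
  I7: { [F → num * .] }  — reduce
  I8: { [C → e num .] }  — reduce

No state contains more than one complete item.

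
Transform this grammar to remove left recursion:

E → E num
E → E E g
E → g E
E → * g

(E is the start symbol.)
E is directly left-recursive. The standard transformation for
  A → A α₁ | ... | A α_m | β₁ | ... | β_n
is
  A  → β₁ A' | ... | β_n A'
  A' → α₁ A' | ... | α_m A' | ε

E → g E becomes E → g E E'
E → * g becomes E → * g E'
E → E num becomes E' → num E'
E → E E g becomes E' → E g E'
Add E' → ε

Resulting grammar:
E → g E E'
E → * g E'
E' → num E'
E' → E g E'
E' → ε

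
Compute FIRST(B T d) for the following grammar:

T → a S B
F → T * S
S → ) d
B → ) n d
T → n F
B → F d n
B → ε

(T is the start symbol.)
{ ')', 'a', 'n' }

FIRST sets of the non-terminals involved (from the grammar, by fixed-point iteration):
  FIRST(B) = { ')', 'a', 'n', ε }
  FIRST(T) = { 'a', 'n' }

To compute FIRST(B T d), process the symbols left to right:
Symbol B is a non-terminal. Add FIRST(B) \ {ε} = { ')', 'a', 'n' }
B is nullable (ε ∈ FIRST(B)), continue to the next symbol.
Symbol T is a non-terminal. Add FIRST(T) \ {ε} = { 'a', 'n' }
T is not nullable (ε ∉ FIRST(T)), so stop here.
FIRST(B T d) = { ')', 'a', 'n' }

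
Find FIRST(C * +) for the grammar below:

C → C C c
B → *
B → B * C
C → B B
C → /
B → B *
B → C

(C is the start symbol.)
{ '*', '/' }

FIRST sets of the non-terminals involved (from the grammar, by fixed-point iteration):
  FIRST(C) = { '*', '/' }

To compute FIRST(C * +), process the symbols left to right:
Symbol C is a non-terminal. Add FIRST(C) \ {ε} = { '*', '/' }
C is not nullable (ε ∉ FIRST(C)), so stop here.
FIRST(C * +) = { '*', '/' }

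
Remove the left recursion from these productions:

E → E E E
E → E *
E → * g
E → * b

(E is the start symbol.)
E → * g E'
E → * b E'
E' → E E E'
E' → * E'
E' → ε

E is directly left-recursive. The standard transformation for
  A → A α₁ | ... | A α_m | β₁ | ... | β_n
is
  A  → β₁ A' | ... | β_n A'
  A' → α₁ A' | ... | α_m A' | ε

E → * g becomes E → * g E'
E → * b becomes E → * b E'
E → E E E becomes E' → E E E'
E → E * becomes E' → * E'
Add E' → ε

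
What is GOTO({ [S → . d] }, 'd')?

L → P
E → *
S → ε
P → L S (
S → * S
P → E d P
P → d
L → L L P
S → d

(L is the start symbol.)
{ [S → d .] }

GOTO(I, 'd') = CLOSURE({ [A → αX.β] : [A → α.Xβ] ∈ I, X = 'd' })

Items with dot before 'd', with the dot advanced:
  [S → . d] → [S → d .]
Closure adds nothing (no advanced item has the dot before a non-terminal).

GOTO = { [S → d .] }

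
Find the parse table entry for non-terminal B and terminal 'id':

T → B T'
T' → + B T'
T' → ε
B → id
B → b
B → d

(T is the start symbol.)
To find M[B, 'id'], we find productions for B where 'id' is in the predict set (PREDICT(N → α) = (FIRST(α) \ {ε}) ∪ (FOLLOW(N) if α ⇒* ε)).

B → id: PREDICT = { 'id' }
  'id' is in predict set, so this production goes in M[B, 'id']
B → b: PREDICT = { 'b' }
B → d: PREDICT = { 'd' }

M[B, 'id'] = B → id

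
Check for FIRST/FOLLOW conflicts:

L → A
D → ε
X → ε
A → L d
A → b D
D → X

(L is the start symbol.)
A FIRST/FOLLOW conflict occurs when a non-terminal N has a nullable alternative N → β (β ⇒* ε) and another alternative N → α with FIRST(α) ∩ FOLLOW(N) ≠ ∅: on such a lookahead the parser cannot decide between expanding α and letting N vanish via β.

Nullable non-terminals: D, X.
FIRST sets used below: FIRST(X) = { ε }

D: nullable alternative(s) D → ε, D → X; FOLLOW(D) = { $, 'd' }
  D → ε: FIRST \ {ε} = { } — disjoint from FOLLOW(D)
  D → X: FIRST \ {ε} = { } — disjoint from FOLLOW(D)
X has a nullable alternative but only one production, so nothing to check.

A, L have no nullable alternative, so no FIRST/FOLLOW check is needed there.

No FIRST/FOLLOW conflicts found.

Answer: No FIRST/FOLLOW conflicts.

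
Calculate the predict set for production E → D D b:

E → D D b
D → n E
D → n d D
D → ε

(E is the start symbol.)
{ 'b', 'n' }

PREDICT(E → D D b) = (FIRST(RHS) \ {ε}) ∪ (FOLLOW(E) if ε ∈ FIRST(RHS), i.e. RHS ⇒* ε)
FIRST(D) = { 'n', ε }
FIRST(D D b) = { 'b', 'n' }
ε ∉ FIRST(D D b), so FOLLOW(E) is not added.
PREDICT(E → D D b) = { 'b', 'n' }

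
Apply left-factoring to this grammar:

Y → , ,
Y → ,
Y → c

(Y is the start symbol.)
Y → , Y'
Y' → ,
Y' → ε
Y → c

Left-factoring transforms A → αβ₁ | αβ₂ into A → αA' and A' → β₁ | β₂
(α is the longest common prefix among the alternatives). Repeat until
no nonterminal has two alternatives with a common prefix.

Round 1: Y has alternatives sharing prefix ','. Introduce Y': Y → , Y'
  Add: Y' → ,
  Add: Y' → ε

No remaining common prefixes — done.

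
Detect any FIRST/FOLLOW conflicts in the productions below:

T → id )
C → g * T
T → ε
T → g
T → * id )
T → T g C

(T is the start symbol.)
Yes. T → g with FOLLOW(T) on { 'g' }; T → T g C with FOLLOW(T) on { 'g' }

A FIRST/FOLLOW conflict occurs when a non-terminal N has a nullable alternative N → β (β ⇒* ε) and another alternative N → α with FIRST(α) ∩ FOLLOW(N) ≠ ∅: on such a lookahead the parser cannot decide between expanding α and letting N vanish via β.

Nullable non-terminals: T.
FIRST sets used below: FIRST(T) = { '*', 'g', 'id', ε }

T: nullable alternative(s) T → ε; FOLLOW(T) = { $, 'g' }
  T → id ): FIRST \ {ε} = { 'id' } — disjoint from FOLLOW(T)
  T → ε: FIRST \ {ε} = { } — this is the only nullable alternative, skip
  T → g: FIRST \ {ε} = { 'g' } — overlaps FOLLOW(T) on { 'g' }: CONFLICT
  T → * id ): FIRST \ {ε} = { '*' } — disjoint from FOLLOW(T)
  T → T g C: FIRST \ {ε} = { '*', 'g', 'id' } — overlaps FOLLOW(T) on { 'g' }: CONFLICT

C has no nullable alternative, so no FIRST/FOLLOW check is needed there.

So the grammar has 2 FIRST/FOLLOW conflicts (marked CONFLICT above).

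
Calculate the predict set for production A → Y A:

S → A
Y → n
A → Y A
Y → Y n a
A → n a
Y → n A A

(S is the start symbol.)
PREDICT(A → Y A) = (FIRST(RHS) \ {ε}) ∪ (FOLLOW(A) if ε ∈ FIRST(RHS), i.e. RHS ⇒* ε)
FIRST(Y) = { 'n' }
FIRST(Y A) = { 'n' }
ε ∉ FIRST(Y A), so FOLLOW(A) is not added.
PREDICT(A → Y A) = { 'n' }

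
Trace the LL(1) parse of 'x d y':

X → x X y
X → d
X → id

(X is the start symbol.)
LL(1) parsing maintains a stack (initially the start symbol over $) and the input. At each step: if the stack top is a terminal, match it against the current input token; if it is a non-terminal N, replace it with the RHS of M[N, lookahead] (the unique production whose predict set contains the lookahead).

Stack is shown with the top on the left.

Stack    Input    Action
------------------------
X $      x d y $  output X → x X y
x X y $  x d y $  match 'x'
X y $    d y $    output X → d
d y $    d y $    match 'd'
y $      y $      match 'y'
$        $        accept

The string is accepted.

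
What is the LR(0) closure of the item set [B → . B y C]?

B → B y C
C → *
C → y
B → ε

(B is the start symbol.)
{ [B → . B y C], [B → .] }

Start with: [B → . B y C]
  [B → . B y C] has the dot before B: add [B → .]
No further items can be added.

CLOSURE = { [B → . B y C], [B → .] }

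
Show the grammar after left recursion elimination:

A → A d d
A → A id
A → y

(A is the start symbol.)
A → y A'
A' → d d A'
A' → id A'
A' → ε

A is directly left-recursive. The standard transformation for
  A → A α₁ | ... | A α_m | β₁ | ... | β_n
is
  A  → β₁ A' | ... | β_n A'
  A' → α₁ A' | ... | α_m A' | ε

A → y becomes A → y A'
A → A d d becomes A' → d d A'
A → A id becomes A' → id A'
Add A' → ε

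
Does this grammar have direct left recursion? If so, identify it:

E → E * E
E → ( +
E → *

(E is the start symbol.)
Yes, E is left-recursive

E → E * E: LEFT RECURSIVE (starts with E)
E → ( +: starts with '('
E → *: starts with '*'

The grammar has direct left recursion on: E.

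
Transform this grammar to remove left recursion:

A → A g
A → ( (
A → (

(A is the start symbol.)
A is directly left-recursive. The standard transformation for
  A → A α₁ | ... | A α_m | β₁ | ... | β_n
is
  A  → β₁ A' | ... | β_n A'
  A' → α₁ A' | ... | α_m A' | ε

A → ( ( becomes A → ( ( A'
A → ( becomes A → ( A'
A → A g becomes A' → g A'
Add A' → ε

Resulting grammar:
A → ( ( A'
A → ( A'
A' → g A'
A' → ε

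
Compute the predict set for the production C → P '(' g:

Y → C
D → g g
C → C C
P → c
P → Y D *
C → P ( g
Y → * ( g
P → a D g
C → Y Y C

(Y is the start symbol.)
PREDICT(C → P '(' g) = (FIRST(RHS) \ {ε}) ∪ (FOLLOW(C) if ε ∈ FIRST(RHS), i.e. RHS ⇒* ε)
FIRST(P) = { '*', 'a', 'c' }
FIRST(P '(' g) = { '*', 'a', 'c' }
ε ∉ FIRST(P '(' g), so FOLLOW(C) is not added.
PREDICT(C → P '(' g) = { '*', 'a', 'c' }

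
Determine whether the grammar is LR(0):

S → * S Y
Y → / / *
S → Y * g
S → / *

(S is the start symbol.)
A grammar is LR(0) if no state in the canonical LR(0) collection has:
  - both a shift item (dot before a terminal) and a complete item (shift-reduce conflict), or
  - two or more complete items (reduce-reduce conflict; the accept item [S' → S .] counts as a complete item here).

Augment with S' → S and build the canonical LR(0) collection (I0 = CLOSURE({[S' → . S]}), then GOTO on every symbol after a dot until no new states appear). It has 13 states:
  I0: { [S → . * S Y], [S → . / *], [S → . Y * g], [S' → . S], [Y → . / / *] }  — shift
  I1: { [S → * . S Y], [S → . * S Y], [S → . / *], [S → . Y * g], [Y → . / / *] }  — shift
  I2: { [S → / . *], [Y → / . / *] }  — shift
  I3: { [S' → S .] }  — accept
  I4: { [S → Y . * g] }  — shift
  I5: { [S → Y * . g] }  — shift
  I6: { [S → Y * g .] }  — reduce
  I7: { [S → / * .] }  — reduce
  I8: { [Y → / / . *] }  — shift
  I9: { [Y → / / * .] }  — reduce
  I10: { [S → * S . Y], [Y → . / / *] }  — shift
  I11: { [Y → / . / *] }  — shift
  I12: { [S → * S Y .] }  — reduce

Every state is either a pure shift/goto state or contains exactly one complete item and nothing to shift — no conflicts. The grammar is LR(0).

Answer: Yes, the grammar is LR(0)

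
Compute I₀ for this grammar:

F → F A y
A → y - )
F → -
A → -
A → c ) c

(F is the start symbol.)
First, augment the grammar with F' → F
I₀ = CLOSURE({ [F' → . F] }):
  [F' → . F] has the dot before F: add [F → . F A y], [F → . -]
No further items can be added.

I₀ = { [F → . -], [F → . F A y], [F' → . F] }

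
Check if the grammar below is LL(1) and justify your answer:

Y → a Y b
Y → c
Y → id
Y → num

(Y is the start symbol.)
For Y:
  PREDICT(Y → a Y b) = { 'a' }
  PREDICT(Y → c) = { 'c' }
  PREDICT(Y → id) = { 'id' }
  PREDICT(Y → num) = { 'num' }

All predict sets are disjoint. The grammar IS LL(1).

Answer: Yes, the grammar is LL(1).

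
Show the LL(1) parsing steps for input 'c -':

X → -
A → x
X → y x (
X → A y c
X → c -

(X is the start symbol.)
Stack is shown with the top on the left.

Stack  Input  Action
--------------------
X $    c - $  output X → c -
c - $  c - $  match 'c'
- $    - $    match '-'
$      $      accept

The string is accepted.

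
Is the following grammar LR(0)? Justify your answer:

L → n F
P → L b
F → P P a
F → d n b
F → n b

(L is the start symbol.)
A grammar is LR(0) if no state in the canonical LR(0) collection has:
  - both a shift item (dot before a terminal) and a complete item (shift-reduce conflict), or
  - two or more complete items (reduce-reduce conflict; the accept item [L' → L .] counts as a complete item here).

Augment with L' → L and build the canonical LR(0) collection (I0 = CLOSURE({[L' → . L]}), then GOTO on every symbol after a dot until no new states appear). It has 14 states:
  I0: { [L → . n F], [L' → . L] }  — shift
  I1: { [L' → L .] }  — accept
  I2: { [F → . P P a], [F → . d n b], [F → . n b], [L → . n F], [L → n . F], [P → . L b] }  — shift
  I3: { [L → n F .] }  — reduce
  I4: { [P → L . b] }  — shift
  I5: { [F → P . P a], [L → . n F], [P → . L b] }  — shift
  I6: { [F → d . n b] }  — shift
  I7: { [F → . P P a], [F → . d n b], [F → . n b], [F → n . b], [L → . n F], [L → n . F], [P → . L b] }  — shift
  I8: { [F → n b .] }  — reduce
  I9: { [F → d n . b] }  — shift
  I10: { [F → d n b .] }  — reduce
  I11: { [F → P P . a] }  — shift
  I12: { [F → P P a .] }  — reduce
  I13: { [P → L b .] }  — reduce

Every state is either a pure shift/goto state or contains exactly one complete item and nothing to shift — no conflicts. The grammar is LR(0).

Answer: Yes, the grammar is LR(0)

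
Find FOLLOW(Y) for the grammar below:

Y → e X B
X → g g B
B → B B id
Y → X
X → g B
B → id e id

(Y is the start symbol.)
{ $ }

Y is the start symbol, so $ ∈ FOLLOW(Y).
Y does not occur on any right-hand side.

Taking the union: FOLLOW(Y) = { $ }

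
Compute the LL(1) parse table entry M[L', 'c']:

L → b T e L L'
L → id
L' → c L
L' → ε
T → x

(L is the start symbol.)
L' → c L, L' → ε

To find M[L', 'c'], we find productions for L' where 'c' is in the predict set (PREDICT(N → α) = (FIRST(α) \ {ε}) ∪ (FOLLOW(N) if α ⇒* ε)).

Relevant sets:
  FOLLOW(L') = { $, 'c' }

L' → c L: PREDICT = { 'c' }
  'c' is in predict set, so this production goes in M[L', 'c']
L' → ε: PREDICT = { $, 'c' }
  'c' is in predict set, so this production goes in M[L', 'c']

M[L', 'c'] = L' → c L, L' → ε  (a multiply-defined cell — the grammar is not LL(1))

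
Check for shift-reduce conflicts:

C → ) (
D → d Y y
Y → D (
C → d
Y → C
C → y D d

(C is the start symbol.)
Yes — I10: [C → d .] vs [C → . ) (]

A shift-reduce conflict occurs when an LR(0) state has both:
  - a complete (reduce) item [A → α .] (dot at the end), and
  - a shift item [B → β . c γ] (dot before a terminal).

Augment with C' → C and build the canonical LR(0) collection (I0 = CLOSURE({[C' → . C]}), then GOTO on every symbol after a dot until no new states appear). It has 15 states:
  I0: { [C → . ) (], [C → . d], [C → . y D d], [C' → . C] }  — shift
  I1: { [C → ) . (] }  — shift
  I2: { [C' → C .] }  — accept
  I3: { [C → d .] }  — reduce
  I4: { [C → y . D d], [D → . d Y y] }  — shift
  I5: { [C → y D . d] }  — shift
  I6: { [C → . ) (], [C → . d], [C → . y D d], [D → . d Y y], [D → d . Y y], [Y → . C], [Y → . D (] }  — shift
  I7: { [Y → C .] }  — reduce
  I8: { [Y → D . (] }  — shift
  I9: { [D → d Y . y] }  — shift
  I10: { [C → . ) (], [C → . d], [C → . y D d], [C → d .], [D → . d Y y], [D → d . Y y], [Y → . C], [Y → . D (] }  — shift, reduce
  I11: { [D → d Y y .] }  — reduce
  I12: { [Y → D ( .] }  — reduce
  I13: { [C → y D d .] }  — reduce
  I14: { [C → ) ( .] }  — reduce

I10 contains reduce item [C → d .] and shift items [C → . ) (], [C → . d], [C → . y D d], [D → . d Y y] — shift-reduce conflict.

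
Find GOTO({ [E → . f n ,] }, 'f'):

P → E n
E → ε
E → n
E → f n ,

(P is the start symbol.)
{ [E → f . n ,] }

GOTO(I, 'f') = CLOSURE({ [A → αX.β] : [A → α.Xβ] ∈ I, X = 'f' })

Items with dot before 'f', with the dot advanced:
  [E → . f n ,] → [E → f . n ,]
Closure adds nothing (no advanced item has the dot before a non-terminal).

GOTO = { [E → f . n ,] }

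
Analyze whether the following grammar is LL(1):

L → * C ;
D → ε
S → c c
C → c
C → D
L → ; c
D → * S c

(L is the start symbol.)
Yes, the grammar is LL(1).

Relevant sets:
  FIRST(D) = { '*', ε }
  FOLLOW(D) = { ';' }
  FOLLOW(C) = { ';' }

For L:
  PREDICT(L → '*' C ';') = { '*' }
  PREDICT(L → ';' c) = { ';' }
For D:
  PREDICT(D → ε) = { ';' }
  PREDICT(D → '*' S c) = { '*' }
For C:
  PREDICT(C → c) = { 'c' }
  PREDICT(C → D) = { '*', ';' }
S has a single production, so nothing to check there.

All predict sets are disjoint. The grammar IS LL(1).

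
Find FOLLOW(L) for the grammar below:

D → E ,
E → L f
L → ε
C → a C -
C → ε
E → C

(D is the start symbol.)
{ 'f' }

To compute FOLLOW(L), find every occurrence of L on a right-hand side N → α L β: add FIRST(β) \ {ε}, and if β is empty or nullable also add FOLLOW(N). Iterate to a fixed point.

In E → L f: L is followed by f, add FIRST(f) \ {ε} = { 'f' }

Taking the union: FOLLOW(L) = { 'f' }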